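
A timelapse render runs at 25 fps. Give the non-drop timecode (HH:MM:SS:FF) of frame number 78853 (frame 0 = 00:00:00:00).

78853 ÷ 25 = 3154 full seconds, remainder 3 frames.
3154 s = 0 h 52 min 34 s.
Timecode: 00:52:34:03.

00:52:34:03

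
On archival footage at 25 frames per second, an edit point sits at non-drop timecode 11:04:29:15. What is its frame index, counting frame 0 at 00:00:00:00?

frame 996740

Total seconds to the label: (11 × 3600 + 4 × 60 + 29) = 39869.
Frame index = 39869 × 25 + 15 = 996740.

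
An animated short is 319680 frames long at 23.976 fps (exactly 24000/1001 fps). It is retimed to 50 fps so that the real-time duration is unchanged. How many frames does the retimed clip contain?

Target frames = source frames × (target rate / source rate) = 319680 × (50)/(24000/1001) = 319680 × 1001/480 = 666666.

666666 frames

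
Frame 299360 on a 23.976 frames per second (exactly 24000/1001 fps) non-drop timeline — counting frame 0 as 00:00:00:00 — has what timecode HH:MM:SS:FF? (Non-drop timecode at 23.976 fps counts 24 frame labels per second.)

03:27:53:08

299360 ÷ 24 = 12473 full seconds, remainder 8 frames.
12473 s = 3 h 27 min 53 s.
Timecode: 03:27:53:08.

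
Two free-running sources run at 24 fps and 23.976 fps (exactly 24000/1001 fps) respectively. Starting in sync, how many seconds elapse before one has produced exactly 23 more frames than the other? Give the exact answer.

23023/24 seconds

The gap grows by |24000/1001 − 24| = 24/1001 frames per second.
Time for a 23-frame gap: 23 ÷ (24/1001) = 23023/24 s.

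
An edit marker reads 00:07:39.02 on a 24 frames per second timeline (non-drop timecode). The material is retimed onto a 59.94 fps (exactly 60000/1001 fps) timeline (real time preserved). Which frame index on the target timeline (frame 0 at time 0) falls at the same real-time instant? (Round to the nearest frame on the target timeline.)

Source frame index: (0×3600 + 7×60 + 39) × 24 + 2 = 11018.
Real time: 11018 / (24) = 5509/12 s.
Target frame: (5509/12) × (60000/1001) = 3935000/143 ≈ 27517.483 → 27517.

frame 27517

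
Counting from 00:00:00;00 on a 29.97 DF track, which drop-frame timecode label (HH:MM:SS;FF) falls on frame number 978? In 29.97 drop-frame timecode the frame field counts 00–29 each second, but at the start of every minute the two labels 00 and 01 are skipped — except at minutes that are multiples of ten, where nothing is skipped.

00:00:32;18

Ten DF minutes hold 17982 frames, so frame 978 lies in block 0 (frames 0–17981) with 978 frames into that block.
The block's first minute is 1800 frames and the rest 1798 each; 978 frames reaches minute 0, so 0 × 18 + 0 × 2 = 0 labels have been skipped so far.
Adding those back, label number 978 + 0 = 978 at 30 labels/s is 32 s + 18 f = 0 h 0 min 32 s frame 18, i.e. 00:00:32;18.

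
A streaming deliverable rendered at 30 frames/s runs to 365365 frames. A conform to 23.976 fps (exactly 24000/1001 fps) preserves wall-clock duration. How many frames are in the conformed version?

Target frames = source frames × (target rate / source rate) = 365365 × (24000/1001)/(30) = 365365 × 800/1001 = 292000.

292000 frames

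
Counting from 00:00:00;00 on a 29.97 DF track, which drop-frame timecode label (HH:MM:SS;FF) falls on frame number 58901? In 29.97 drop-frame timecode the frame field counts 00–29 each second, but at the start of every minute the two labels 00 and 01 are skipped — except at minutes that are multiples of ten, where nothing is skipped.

00:32:45;09

Ten DF minutes hold 17982 frames, so frame 58901 lies in block 3 (frames 53946–71927) with 4955 frames into that block.
The block's first minute is 1800 frames and the rest 1798 each; 4955 frames reaches minute 2, so 3 × 18 + 2 × 2 = 58 labels have been skipped so far.
Adding those back, label number 58901 + 58 = 58959 at 30 labels/s is 1965 s + 9 f = 0 h 32 min 45 s frame 9, i.e. 00:32:45;09.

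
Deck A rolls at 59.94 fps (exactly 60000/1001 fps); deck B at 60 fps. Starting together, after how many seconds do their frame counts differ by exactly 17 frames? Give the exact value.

The gap grows by |60 − 60000/1001| = 60/1001 frames per second.
Time for a 17-frame gap: 17 ÷ (60/1001) = 17017/60 s.

17017/60 seconds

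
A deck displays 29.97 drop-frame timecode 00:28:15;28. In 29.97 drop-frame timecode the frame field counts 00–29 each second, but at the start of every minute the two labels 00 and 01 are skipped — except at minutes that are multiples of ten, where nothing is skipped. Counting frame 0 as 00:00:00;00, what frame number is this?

Complete 10-minute blocks: 2, each 17982 frames → 35964.
Remaining 8 whole minutes in the current block: 1800 + 7 × 1798 = 14386 frames.
Within the current minute: 15 × 30 + 28 − 2 = 476 (labels ;00/;01 skipped at this minute). Total = 35964 + 14386 + 476 = 50826.

50826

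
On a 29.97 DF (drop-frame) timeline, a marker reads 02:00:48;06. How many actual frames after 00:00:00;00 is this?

217230

Complete 10-minute blocks: 12, each 17982 frames → 215784.
Remaining 0 whole minutes in the current block: 0 frames.
Within the current minute: 48 × 30 + 6 = 1446. Total = 215784 + 0 + 1446 = 217230.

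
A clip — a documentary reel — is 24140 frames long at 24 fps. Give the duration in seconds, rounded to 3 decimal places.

1005.833 seconds

Running time = 24140 × 1/24 = 6035/6 s ≈ 1005.833 s.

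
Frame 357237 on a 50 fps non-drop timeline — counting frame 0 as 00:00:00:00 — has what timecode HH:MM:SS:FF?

357237 ÷ 50 = 7144 full seconds, remainder 37 frames.
7144 s = 1 h 59 min 4 s.
Timecode: 01:59:04:37.

01:59:04:37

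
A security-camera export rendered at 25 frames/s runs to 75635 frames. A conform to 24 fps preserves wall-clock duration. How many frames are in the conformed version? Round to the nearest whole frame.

Frames at target rate = 75635 × (24) / (25) = 363048/5 ≈ 72609.600.
Nearest whole frame: 72610.

72610 frames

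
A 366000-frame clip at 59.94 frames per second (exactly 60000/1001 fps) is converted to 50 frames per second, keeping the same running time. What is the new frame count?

Target frames = source frames × (target rate / source rate) = 366000 × (50)/(60000/1001) = 366000 × 1001/1200 = 305305.

305305 frames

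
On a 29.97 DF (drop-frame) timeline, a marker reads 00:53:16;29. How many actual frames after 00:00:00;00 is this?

Complete 10-minute blocks: 5, each 17982 frames → 89910.
Remaining 3 whole minutes in the current block: 1800 + 2 × 1798 = 5396 frames.
Within the current minute: 16 × 30 + 29 − 2 = 507 (labels ;00/;01 skipped at this minute). Total = 89910 + 5396 + 507 = 95813.

95813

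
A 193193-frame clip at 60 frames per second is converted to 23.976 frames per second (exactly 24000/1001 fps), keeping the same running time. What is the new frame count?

Target frames = source frames × (target rate / source rate) = 193193 × (24000/1001)/(60) = 193193 × 400/1001 = 77200.

77200 frames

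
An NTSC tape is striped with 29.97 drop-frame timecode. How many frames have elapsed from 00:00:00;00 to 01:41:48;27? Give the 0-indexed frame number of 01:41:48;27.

183085

As if non-drop at 30 labels/s: (1 × 3600 + 41 × 60 + 48) × 30 + 27 = 183267.
Minute boundaries passed: 101; those not divisible by 10: 101 − 10 = 91; dropped labels = 2 × 91 = 182.
Actual frame index = 183267 − 182 = 183085.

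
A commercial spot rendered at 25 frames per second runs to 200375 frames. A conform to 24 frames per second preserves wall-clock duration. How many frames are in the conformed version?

Target frames = source frames × (target rate / source rate) = 200375 × (24)/(25) = 200375 × 24/25 = 192360.

192360 frames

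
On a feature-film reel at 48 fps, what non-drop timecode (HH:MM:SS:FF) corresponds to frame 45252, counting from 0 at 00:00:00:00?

00:15:42:36

45252 ÷ 48 = 942 full seconds, remainder 36 frames.
942 s = 0 h 15 min 42 s.
Timecode: 00:15:42:36.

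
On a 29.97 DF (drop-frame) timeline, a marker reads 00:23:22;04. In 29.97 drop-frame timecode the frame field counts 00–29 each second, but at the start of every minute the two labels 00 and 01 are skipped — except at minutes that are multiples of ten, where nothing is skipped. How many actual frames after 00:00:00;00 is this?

As if non-drop at 30 labels/s: (0 × 3600 + 23 × 60 + 22) × 30 + 4 = 42064.
Minute boundaries passed: 23; those not divisible by 10: 23 − 2 = 21; dropped labels = 2 × 21 = 42.
Actual frame index = 42064 − 42 = 42022.

42022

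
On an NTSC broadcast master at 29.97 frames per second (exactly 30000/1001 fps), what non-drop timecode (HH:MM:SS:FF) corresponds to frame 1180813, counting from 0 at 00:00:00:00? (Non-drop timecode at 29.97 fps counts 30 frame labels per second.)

1180813 ÷ 30 = 39360 full seconds, remainder 13 frames.
39360 s = 10 h 56 min 0 s.
Timecode: 10:56:00:13.

10:56:00:13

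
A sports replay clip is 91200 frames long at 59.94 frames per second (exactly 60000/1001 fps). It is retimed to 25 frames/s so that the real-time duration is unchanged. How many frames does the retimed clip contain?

38038 frames

Target frames = source frames × (target rate / source rate) = 91200 × (25)/(60000/1001) = 91200 × 1001/2400 = 38038.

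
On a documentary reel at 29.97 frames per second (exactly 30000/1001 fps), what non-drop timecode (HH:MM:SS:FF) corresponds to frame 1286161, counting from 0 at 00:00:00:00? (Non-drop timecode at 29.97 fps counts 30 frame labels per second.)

11:54:32:01

1286161 ÷ 30 = 42872 full seconds, remainder 1 frame.
42872 s = 11 h 54 min 32 s.
Timecode: 11:54:32:01.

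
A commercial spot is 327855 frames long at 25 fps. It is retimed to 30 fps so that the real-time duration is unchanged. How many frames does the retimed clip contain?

393426 frames

Target frames = source frames × (target rate / source rate) = 327855 × (30)/(25) = 327855 × 6/5 = 393426.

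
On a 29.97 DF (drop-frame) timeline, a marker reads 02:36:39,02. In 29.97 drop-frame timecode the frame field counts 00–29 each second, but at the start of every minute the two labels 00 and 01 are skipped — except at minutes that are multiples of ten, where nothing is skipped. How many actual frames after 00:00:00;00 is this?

Complete 10-minute blocks: 15, each 17982 frames → 269730.
Remaining 6 whole minutes in the current block: 1800 + 5 × 1798 = 10790 frames.
Within the current minute: 39 × 30 + 2 − 2 = 1170 (labels ;00/;01 skipped at this minute). Total = 269730 + 10790 + 1170 = 281690.

281690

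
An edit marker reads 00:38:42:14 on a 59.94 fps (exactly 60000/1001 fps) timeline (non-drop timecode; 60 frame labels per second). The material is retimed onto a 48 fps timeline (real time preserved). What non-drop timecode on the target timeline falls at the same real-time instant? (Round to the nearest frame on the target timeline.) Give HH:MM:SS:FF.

00:38:44:27

Source frame index: (0×3600 + 38×60 + 42) × 60 + 14 = 139334.
Real time: 139334 / (60000/1001) = 69736667/30000 s.
Target frame: (69736667/30000) × (48) = 69736667/625 ≈ 111578.667 → 111579.
At 48 labels/s: frame 111579 → 00:38:44:27.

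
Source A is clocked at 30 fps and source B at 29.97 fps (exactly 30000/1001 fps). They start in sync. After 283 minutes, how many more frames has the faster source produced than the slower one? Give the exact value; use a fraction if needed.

283 min = 16980 s.
A emits 30 × 16980 = 509400 frames; B emits 30000/1001 × 16980 = 509400000/1001.
Difference = 509400/1001 frames (≈ 508.8911); B is behind A.

509400/1001 frames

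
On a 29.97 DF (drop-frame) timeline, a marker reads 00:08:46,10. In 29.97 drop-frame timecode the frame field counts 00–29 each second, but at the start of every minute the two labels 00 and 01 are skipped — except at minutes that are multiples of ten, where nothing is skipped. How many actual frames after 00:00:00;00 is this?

As if non-drop at 30 labels/s: (0 × 3600 + 8 × 60 + 46) × 30 + 10 = 15790.
Minute boundaries passed: 8; those not divisible by 10: 8 − 0 = 8; dropped labels = 2 × 8 = 16.
Actual frame index = 15790 − 16 = 15774.

15774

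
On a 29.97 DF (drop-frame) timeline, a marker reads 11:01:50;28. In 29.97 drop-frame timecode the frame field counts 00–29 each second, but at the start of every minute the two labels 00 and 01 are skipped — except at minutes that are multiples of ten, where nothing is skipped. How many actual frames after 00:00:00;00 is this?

As if non-drop at 30 labels/s: (11 × 3600 + 1 × 60 + 50) × 30 + 28 = 1191328.
Minute boundaries passed: 661; those not divisible by 10: 661 − 66 = 595; dropped labels = 2 × 595 = 1190.
Actual frame index = 1191328 − 1190 = 1190138.

1190138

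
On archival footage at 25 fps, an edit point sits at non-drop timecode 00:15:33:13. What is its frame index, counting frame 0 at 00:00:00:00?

23338

Total seconds to the label: (0 × 3600 + 15 × 60 + 33) = 933.
Frame index = 933 × 25 + 13 = 23338.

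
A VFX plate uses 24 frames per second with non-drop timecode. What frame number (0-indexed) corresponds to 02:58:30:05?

frame 257045

Total seconds to the label: (2 × 3600 + 58 × 60 + 30) = 10710.
Frame index = 10710 × 24 + 5 = 257045.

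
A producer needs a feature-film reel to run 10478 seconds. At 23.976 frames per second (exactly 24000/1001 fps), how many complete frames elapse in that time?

Frames = 10478 × 24000/1001 = 19344000/77 ≈ 251220.7792.
Complete frames: 251220.

251220 frames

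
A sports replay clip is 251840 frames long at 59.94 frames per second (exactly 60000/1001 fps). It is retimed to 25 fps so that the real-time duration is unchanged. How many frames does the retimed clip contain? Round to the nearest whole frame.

105038 frames

Frames at target rate = 251840 × (25) / (60000/1001) = 1575574/15 ≈ 105038.267.
Nearest whole frame: 105038.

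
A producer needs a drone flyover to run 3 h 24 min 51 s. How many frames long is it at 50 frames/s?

614550 frames

3 h 24 min 51 s = 12291 s.
Frames = 12291 × 50 = 614550.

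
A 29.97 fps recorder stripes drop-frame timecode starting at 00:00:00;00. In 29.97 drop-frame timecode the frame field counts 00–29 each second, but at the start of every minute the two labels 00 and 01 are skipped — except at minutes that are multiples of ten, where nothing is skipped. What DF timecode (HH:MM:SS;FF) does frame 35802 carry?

00:19:54;18

Ten DF minutes hold 17982 frames, so frame 35802 lies in block 1 (frames 17982–35963) with 17820 frames into that block.
The block's first minute is 1800 frames and the rest 1798 each; 17820 frames reaches minute 9, so 1 × 18 + 9 × 2 = 36 labels have been skipped so far.
Adding those back, label number 35802 + 36 = 35838 at 30 labels/s is 1194 s + 18 f = 0 h 19 min 54 s frame 18, i.e. 00:19:54;18.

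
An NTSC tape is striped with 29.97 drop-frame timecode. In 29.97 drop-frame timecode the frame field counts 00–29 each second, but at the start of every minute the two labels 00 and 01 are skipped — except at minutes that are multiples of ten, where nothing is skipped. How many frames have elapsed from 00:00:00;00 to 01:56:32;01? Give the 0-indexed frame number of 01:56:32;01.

As if non-drop at 30 labels/s: (1 × 3600 + 56 × 60 + 32) × 30 + 1 = 209761.
Minute boundaries passed: 116; those not divisible by 10: 116 − 11 = 105; dropped labels = 2 × 105 = 210.
Actual frame index = 209761 − 210 = 209551.

209551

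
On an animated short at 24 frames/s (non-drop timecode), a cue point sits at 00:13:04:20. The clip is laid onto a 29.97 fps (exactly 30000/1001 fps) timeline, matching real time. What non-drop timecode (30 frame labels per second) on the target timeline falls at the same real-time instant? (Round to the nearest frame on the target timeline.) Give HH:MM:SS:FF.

00:13:04:01

Source frame index: (0×3600 + 13×60 + 4) × 24 + 20 = 18836.
Real time: 18836 / (24) = 4709/6 s.
Target frame: (4709/6) × (30000/1001) = 23545000/1001 ≈ 23521.479 → 23521.
At 30 labels/s: frame 23521 → 00:13:04:01.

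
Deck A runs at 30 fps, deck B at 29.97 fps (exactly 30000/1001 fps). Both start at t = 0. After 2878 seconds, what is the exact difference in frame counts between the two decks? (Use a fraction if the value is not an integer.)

A emits 30 × 2878 = 86340 frames; B emits 30000/1001 × 2878 = 86340000/1001.
Difference = 86340/1001 frames (≈ 86.2537); B is behind A.

86340/1001 frames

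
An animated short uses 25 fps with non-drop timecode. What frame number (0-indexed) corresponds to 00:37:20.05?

Total seconds to the label: (0 × 3600 + 37 × 60 + 20) = 2240.
Frame index = 2240 × 25 + 5 = 56005.

56005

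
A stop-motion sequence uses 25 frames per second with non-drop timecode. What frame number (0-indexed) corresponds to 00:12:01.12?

Total seconds to the label: (0 × 3600 + 12 × 60 + 1) = 721.
Frame index = 721 × 25 + 12 = 18037.

18037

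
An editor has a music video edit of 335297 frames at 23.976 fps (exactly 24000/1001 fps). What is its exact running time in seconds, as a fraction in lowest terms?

335632297/24000 seconds

Running time = 335297 ÷ (24000/1001) = 335297 × 1001/24000 = 335632297/24000 s.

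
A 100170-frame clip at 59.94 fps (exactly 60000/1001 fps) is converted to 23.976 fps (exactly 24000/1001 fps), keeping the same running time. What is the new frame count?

Target frames = source frames × (target rate / source rate) = 100170 × (24000/1001)/(60000/1001) = 100170 × 2/5 = 40068.

40068 frames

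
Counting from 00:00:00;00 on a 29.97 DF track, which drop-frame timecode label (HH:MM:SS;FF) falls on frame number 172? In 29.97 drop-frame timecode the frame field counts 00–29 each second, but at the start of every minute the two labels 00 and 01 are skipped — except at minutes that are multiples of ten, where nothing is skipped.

Each 10-minute DF block holds 10 × 60 × 30 − 9 × 2 = 17982 frames. 172 ÷ 17982 → 0 full blocks, remainder 172.
Within the partial block the first minute is 1800 frames and each further minute 1798, so 0 further minute boundaries passed. Total skipped labels = 18 × 0 + 2 × 0 = 0.
Non-drop label index = 172 + 0 = 172; at 30 labels/s that is 00:00:05:22, i.e. DF 00:00:05;22.

00:00:05;22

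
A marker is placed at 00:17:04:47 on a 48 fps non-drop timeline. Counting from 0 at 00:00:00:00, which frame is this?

Total seconds to the label: (0 × 3600 + 17 × 60 + 4) = 1024.
Frame index = 1024 × 48 + 47 = 49199.

frame 49199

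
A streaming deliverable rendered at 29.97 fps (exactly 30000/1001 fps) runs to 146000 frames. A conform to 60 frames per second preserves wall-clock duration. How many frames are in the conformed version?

292292 frames

Target frames = source frames × (target rate / source rate) = 146000 × (60)/(30000/1001) = 146000 × 1001/500 = 292292.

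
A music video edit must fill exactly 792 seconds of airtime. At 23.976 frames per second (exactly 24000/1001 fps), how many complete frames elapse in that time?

18989 frames

Frames = 792 × 24000/1001 = 1728000/91 ≈ 18989.0110.
Complete frames: 18989.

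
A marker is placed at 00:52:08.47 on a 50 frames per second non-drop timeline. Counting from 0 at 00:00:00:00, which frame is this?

Total seconds to the label: (0 × 3600 + 52 × 60 + 8) = 3128.
Frame index = 3128 × 50 + 47 = 156447.

156447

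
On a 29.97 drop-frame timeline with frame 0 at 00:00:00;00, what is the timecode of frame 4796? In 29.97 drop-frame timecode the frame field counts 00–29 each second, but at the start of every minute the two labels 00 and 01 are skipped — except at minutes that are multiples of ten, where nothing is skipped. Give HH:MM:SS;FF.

00:02:40;00

Each 10-minute DF block holds 10 × 60 × 30 − 9 × 2 = 17982 frames. 4796 ÷ 17982 → 0 full blocks, remainder 4796.
Within the partial block the first minute is 1800 frames and each further minute 1798, so 2 further minute boundaries passed. Total skipped labels = 18 × 0 + 2 × 2 = 4.
Non-drop label index = 4796 + 4 = 4800; at 30 labels/s that is 00:02:40:00, i.e. DF 00:02:40;00.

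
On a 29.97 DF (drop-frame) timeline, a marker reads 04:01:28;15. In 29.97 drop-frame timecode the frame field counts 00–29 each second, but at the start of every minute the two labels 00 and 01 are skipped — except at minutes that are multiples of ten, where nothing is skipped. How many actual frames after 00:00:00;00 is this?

As if non-drop at 30 labels/s: (4 × 3600 + 1 × 60 + 28) × 30 + 15 = 434655.
Minute boundaries passed: 241; those not divisible by 10: 241 − 24 = 217; dropped labels = 2 × 217 = 434.
Actual frame index = 434655 − 434 = 434221.

434221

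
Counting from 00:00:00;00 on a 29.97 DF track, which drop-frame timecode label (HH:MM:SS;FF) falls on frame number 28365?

Ten DF minutes hold 17982 frames, so frame 28365 lies in block 1 (frames 17982–35963) with 10383 frames into that block.
The block's first minute is 1800 frames and the rest 1798 each; 10383 frames reaches minute 5, so 1 × 18 + 5 × 2 = 28 labels have been skipped so far.
Adding those back, label number 28365 + 28 = 28393 at 30 labels/s is 946 s + 13 f = 0 h 15 min 46 s frame 13, i.e. 00:15:46;13.

00:15:46;13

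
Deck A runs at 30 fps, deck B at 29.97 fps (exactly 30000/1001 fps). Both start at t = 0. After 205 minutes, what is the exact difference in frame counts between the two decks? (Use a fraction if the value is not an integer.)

369000/1001 frames

205 min = 12300 s.
A emits 30 × 12300 = 369000 frames; B emits 30000/1001 × 12300 = 369000000/1001.
Difference = 369000/1001 frames (≈ 368.6314); B is behind A.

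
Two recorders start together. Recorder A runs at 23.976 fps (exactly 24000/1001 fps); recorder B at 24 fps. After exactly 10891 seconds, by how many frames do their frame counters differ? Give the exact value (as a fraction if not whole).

261384/1001 frames

A emits 24000/1001 × 10891 = 261384000/1001 frames; B emits 24 × 10891 = 261384.
Difference = 261384/1001 frames (≈ 261.1229); B is ahead of A.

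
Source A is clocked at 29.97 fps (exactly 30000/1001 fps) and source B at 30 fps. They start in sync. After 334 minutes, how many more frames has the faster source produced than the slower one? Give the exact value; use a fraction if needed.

334 min = 20040 s.
A emits 30000/1001 × 20040 = 601200000/1001 frames; B emits 30 × 20040 = 601200.
Difference = 601200/1001 frames (≈ 600.5994); B is ahead of A.

601200/1001 frames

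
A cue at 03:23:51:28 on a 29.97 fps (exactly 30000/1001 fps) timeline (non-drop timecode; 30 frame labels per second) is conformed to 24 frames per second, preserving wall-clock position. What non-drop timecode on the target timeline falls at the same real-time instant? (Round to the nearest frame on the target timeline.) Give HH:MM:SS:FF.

03:24:04:04

Source frame index: (3×3600 + 23×60 + 51) × 30 + 28 = 366958.
Real time: 366958 / (30000/1001) = 183662479/15000 s.
Target frame: (183662479/15000) × (24) = 183662479/625 ≈ 293859.966 → 293860.
At 24 labels/s: frame 293860 → 03:24:04:04.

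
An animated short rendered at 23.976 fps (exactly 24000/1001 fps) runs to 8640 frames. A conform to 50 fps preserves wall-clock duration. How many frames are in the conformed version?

18018 frames

Target frames = source frames × (target rate / source rate) = 8640 × (50)/(24000/1001) = 8640 × 1001/480 = 18018.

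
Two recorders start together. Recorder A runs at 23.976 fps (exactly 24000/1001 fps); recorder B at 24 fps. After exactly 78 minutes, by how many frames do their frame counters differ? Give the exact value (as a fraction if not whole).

8640/77 frames

78 min = 4680 s.
A emits 24000/1001 × 4680 = 8640000/77 frames; B emits 24 × 4680 = 112320.
Difference = 8640/77 frames (≈ 112.2078); B is ahead of A.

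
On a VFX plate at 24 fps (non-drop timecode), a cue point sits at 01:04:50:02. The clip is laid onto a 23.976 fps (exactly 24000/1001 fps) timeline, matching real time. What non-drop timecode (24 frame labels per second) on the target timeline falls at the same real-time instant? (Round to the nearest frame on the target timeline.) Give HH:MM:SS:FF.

01:04:46:05

Source frame index: (1×3600 + 4×60 + 50) × 24 + 2 = 93362.
Real time: 93362 / (24) = 46681/12 s.
Target frame: (46681/12) × (24000/1001) = 93362000/1001 ≈ 93268.731 → 93269.
At 24 labels/s: frame 93269 → 01:04:46:05.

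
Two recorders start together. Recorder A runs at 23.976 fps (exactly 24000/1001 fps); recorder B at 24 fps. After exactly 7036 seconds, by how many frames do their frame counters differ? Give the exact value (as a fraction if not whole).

A emits 24000/1001 × 7036 = 168864000/1001 frames; B emits 24 × 7036 = 168864.
Difference = 168864/1001 frames (≈ 168.6953); B is ahead of A.

168864/1001 frames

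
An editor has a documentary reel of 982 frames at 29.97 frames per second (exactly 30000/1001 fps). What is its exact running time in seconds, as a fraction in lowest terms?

491491/15000 seconds

Running time = 982 ÷ (30000/1001) = 982 × 1001/30000 = 491491/15000 s.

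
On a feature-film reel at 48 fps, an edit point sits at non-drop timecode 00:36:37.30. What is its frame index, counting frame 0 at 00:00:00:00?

frame 105486

Total seconds to the label: (0 × 3600 + 36 × 60 + 37) = 2197.
Frame index = 2197 × 48 + 30 = 105486.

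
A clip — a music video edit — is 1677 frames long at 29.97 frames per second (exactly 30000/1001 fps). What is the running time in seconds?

55.9559 seconds

Running time = 1677 / (30000/1001) = 55.9559 s.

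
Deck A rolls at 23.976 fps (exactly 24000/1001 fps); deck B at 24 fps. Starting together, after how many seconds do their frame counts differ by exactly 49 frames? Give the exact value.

The gap grows by |24 − 24000/1001| = 24/1001 frames per second.
Time for a 49-frame gap: 49 ÷ (24/1001) = 49049/24 s.

49049/24 seconds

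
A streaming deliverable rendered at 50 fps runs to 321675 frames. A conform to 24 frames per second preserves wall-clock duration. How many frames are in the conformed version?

154404 frames

Target frames = source frames × (target rate / source rate) = 321675 × (24)/(50) = 321675 × 12/25 = 154404.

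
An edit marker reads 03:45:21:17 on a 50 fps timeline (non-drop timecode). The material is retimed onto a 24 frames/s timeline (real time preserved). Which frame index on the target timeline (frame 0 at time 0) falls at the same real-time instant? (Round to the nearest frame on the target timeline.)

Source frame index: (3×3600 + 45×60 + 21) × 50 + 17 = 676067.
Real time: 676067 / (50) = 676067/50 s.
Target frame: (676067/50) × (24) = 8112804/25 ≈ 324512.160 → 324512.

frame 324512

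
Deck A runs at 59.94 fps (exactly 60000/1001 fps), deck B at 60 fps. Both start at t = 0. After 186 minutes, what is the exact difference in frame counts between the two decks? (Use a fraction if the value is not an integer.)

186 min = 11160 s.
A emits 60000/1001 × 11160 = 669600000/1001 frames; B emits 60 × 11160 = 669600.
Difference = 669600/1001 frames (≈ 668.9311); B is ahead of A.

669600/1001 frames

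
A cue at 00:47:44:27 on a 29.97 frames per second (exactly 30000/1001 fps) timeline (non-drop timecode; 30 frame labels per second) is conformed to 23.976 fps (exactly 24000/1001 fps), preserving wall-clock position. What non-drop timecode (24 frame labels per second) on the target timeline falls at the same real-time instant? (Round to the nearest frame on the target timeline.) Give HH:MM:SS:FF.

00:47:44:22

Source frame index: (0×3600 + 47×60 + 44) × 30 + 27 = 85947.
Real time: 85947 / (30000/1001) = 28677649/10000 s.
Target frame: (28677649/10000) × (24000/1001) = 343788/5 ≈ 68757.600 → 68758.
At 24 labels/s: frame 68758 → 00:47:44:22.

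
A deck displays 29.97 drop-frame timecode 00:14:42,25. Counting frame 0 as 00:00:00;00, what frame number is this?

26459

As if non-drop at 30 labels/s: (0 × 3600 + 14 × 60 + 42) × 30 + 25 = 26485.
Minute boundaries passed: 14; those not divisible by 10: 14 − 1 = 13; dropped labels = 2 × 13 = 26.
Actual frame index = 26485 − 26 = 26459.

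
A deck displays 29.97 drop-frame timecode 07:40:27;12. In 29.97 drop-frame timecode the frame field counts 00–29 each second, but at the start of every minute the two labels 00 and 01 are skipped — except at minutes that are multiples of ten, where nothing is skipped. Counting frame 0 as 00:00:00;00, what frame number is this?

As if non-drop at 30 labels/s: (7 × 3600 + 40 × 60 + 27) × 30 + 12 = 828822.
Minute boundaries passed: 460; those not divisible by 10: 460 − 46 = 414; dropped labels = 2 × 414 = 828.
Actual frame index = 828822 − 828 = 827994.

827994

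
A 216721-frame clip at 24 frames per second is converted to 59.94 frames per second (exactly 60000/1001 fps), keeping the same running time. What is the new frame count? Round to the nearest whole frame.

Frames at target rate = 216721 × (60000/1001) / (24) = 541802500/1001 ≈ 541261.239.
Nearest whole frame: 541261.

541261 frames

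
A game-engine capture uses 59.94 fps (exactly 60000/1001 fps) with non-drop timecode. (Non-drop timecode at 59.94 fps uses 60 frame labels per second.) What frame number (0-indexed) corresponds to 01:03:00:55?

frame 226855

Total seconds to the label: (1 × 3600 + 3 × 60 + 0) = 3780.
Frame index = 3780 × 60 + 55 = 226855.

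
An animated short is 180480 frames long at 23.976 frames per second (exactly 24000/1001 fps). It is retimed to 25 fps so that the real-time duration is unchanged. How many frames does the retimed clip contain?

188188 frames

Target frames = source frames × (target rate / source rate) = 180480 × (25)/(24000/1001) = 180480 × 1001/960 = 188188.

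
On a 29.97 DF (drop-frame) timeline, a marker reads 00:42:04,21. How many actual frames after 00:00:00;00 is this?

Complete 10-minute blocks: 4, each 17982 frames → 71928.
Remaining 2 whole minutes in the current block: 1800 + 1 × 1798 = 3598 frames.
Within the current minute: 4 × 30 + 21 − 2 = 139 (labels ;00/;01 skipped at this minute). Total = 71928 + 3598 + 139 = 75665.

75665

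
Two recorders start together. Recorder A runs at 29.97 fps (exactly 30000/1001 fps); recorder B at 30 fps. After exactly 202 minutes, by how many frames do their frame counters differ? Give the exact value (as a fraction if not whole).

363600/1001 frames

202 min = 12120 s.
A emits 30000/1001 × 12120 = 363600000/1001 frames; B emits 30 × 12120 = 363600.
Difference = 363600/1001 frames (≈ 363.2368); B is ahead of A.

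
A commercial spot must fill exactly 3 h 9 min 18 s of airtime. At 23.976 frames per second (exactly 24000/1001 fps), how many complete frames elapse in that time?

272319 frames

3 h 9 min 18 s = 11358 s.
Frames = 11358 × 24000/1001 = 272592000/1001 ≈ 272319.6803.
Complete frames: 272319.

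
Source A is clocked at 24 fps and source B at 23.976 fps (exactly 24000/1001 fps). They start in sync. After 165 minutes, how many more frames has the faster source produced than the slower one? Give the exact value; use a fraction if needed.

165 min = 9900 s.
A emits 24 × 9900 = 237600 frames; B emits 24000/1001 × 9900 = 21600000/91.
Difference = 21600/91 frames (≈ 237.3626); B is behind A.

21600/91 frames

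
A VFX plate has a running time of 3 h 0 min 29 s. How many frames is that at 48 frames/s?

519792 frames

3 h 0 min 29 s = 10829 s.
Frames = 10829 × 48 = 519792.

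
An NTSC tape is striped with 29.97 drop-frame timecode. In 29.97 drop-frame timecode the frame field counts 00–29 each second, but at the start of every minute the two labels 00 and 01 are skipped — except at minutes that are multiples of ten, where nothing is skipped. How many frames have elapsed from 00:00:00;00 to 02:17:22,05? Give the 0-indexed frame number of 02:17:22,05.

As if non-drop at 30 labels/s: (2 × 3600 + 17 × 60 + 22) × 30 + 5 = 247265.
Minute boundaries passed: 137; those not divisible by 10: 137 − 13 = 124; dropped labels = 2 × 124 = 248.
Actual frame index = 247265 − 248 = 247017.

247017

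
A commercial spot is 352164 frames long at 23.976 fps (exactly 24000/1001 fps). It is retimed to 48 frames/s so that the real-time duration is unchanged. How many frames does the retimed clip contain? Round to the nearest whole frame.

705032 frames

Frames at target rate = 352164 × (48) / (24000/1001) = 88129041/125 ≈ 705032.328.
Nearest whole frame: 705032.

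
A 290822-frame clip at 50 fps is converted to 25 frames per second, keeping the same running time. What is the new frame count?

Target frames = source frames × (target rate / source rate) = 290822 × (25)/(50) = 290822 × 1/2 = 145411.

145411 frames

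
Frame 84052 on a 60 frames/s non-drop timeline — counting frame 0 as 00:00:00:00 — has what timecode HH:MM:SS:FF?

00:23:20:52

84052 ÷ 60 = 1400 full seconds, remainder 52 frames.
1400 s = 0 h 23 min 20 s.
Timecode: 00:23:20:52.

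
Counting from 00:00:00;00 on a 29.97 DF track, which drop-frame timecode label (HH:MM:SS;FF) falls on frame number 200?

00:00:06;20

Each 10-minute DF block holds 10 × 60 × 30 − 9 × 2 = 17982 frames. 200 ÷ 17982 → 0 full blocks, remainder 200.
Within the partial block the first minute is 1800 frames and each further minute 1798, so 0 further minute boundaries passed. Total skipped labels = 18 × 0 + 2 × 0 = 0.
Non-drop label index = 200 + 0 = 200; at 30 labels/s that is 00:00:06:20, i.e. DF 00:00:06;20.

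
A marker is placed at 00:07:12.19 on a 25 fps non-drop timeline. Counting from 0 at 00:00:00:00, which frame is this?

frame 10819

Total seconds to the label: (0 × 3600 + 7 × 60 + 12) = 432.
Frame index = 432 × 25 + 19 = 10819.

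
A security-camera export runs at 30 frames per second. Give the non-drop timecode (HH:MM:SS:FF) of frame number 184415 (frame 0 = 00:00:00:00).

184415 ÷ 30 = 6147 full seconds, remainder 5 frames.
6147 s = 1 h 42 min 27 s.
Timecode: 01:42:27:05.

01:42:27:05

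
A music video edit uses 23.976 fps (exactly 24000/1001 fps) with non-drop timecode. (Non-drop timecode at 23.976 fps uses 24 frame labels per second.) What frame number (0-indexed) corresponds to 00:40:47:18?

Total seconds to the label: (0 × 3600 + 40 × 60 + 47) = 2447.
Frame index = 2447 × 24 + 18 = 58746.

58746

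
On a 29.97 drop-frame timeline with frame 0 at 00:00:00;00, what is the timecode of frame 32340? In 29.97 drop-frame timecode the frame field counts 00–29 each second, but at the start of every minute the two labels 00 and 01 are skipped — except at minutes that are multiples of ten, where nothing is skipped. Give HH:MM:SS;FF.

00:17:59;02

Ten DF minutes hold 17982 frames, so frame 32340 lies in block 1 (frames 17982–35963) with 14358 frames into that block.
The block's first minute is 1800 frames and the rest 1798 each; 14358 frames reaches minute 7, so 1 × 18 + 7 × 2 = 32 labels have been skipped so far.
Adding those back, label number 32340 + 32 = 32372 at 30 labels/s is 1079 s + 2 f = 0 h 17 min 59 s frame 2, i.e. 00:17:59;02.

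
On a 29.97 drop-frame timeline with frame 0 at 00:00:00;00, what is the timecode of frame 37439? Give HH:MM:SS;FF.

Ten DF minutes hold 17982 frames, so frame 37439 lies in block 2 (frames 35964–53945) with 1475 frames into that block.
The block's first minute is 1800 frames and the rest 1798 each; 1475 frames reaches minute 0, so 2 × 18 + 0 × 2 = 36 labels have been skipped so far.
Adding those back, label number 37439 + 36 = 37475 at 30 labels/s is 1249 s + 5 f = 0 h 20 min 49 s frame 5, i.e. 00:20:49;05.

00:20:49;05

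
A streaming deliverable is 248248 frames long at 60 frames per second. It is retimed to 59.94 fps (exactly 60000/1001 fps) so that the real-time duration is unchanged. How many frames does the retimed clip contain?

Target frames = source frames × (target rate / source rate) = 248248 × (60000/1001)/(60) = 248248 × 1000/1001 = 248000.

248000 frames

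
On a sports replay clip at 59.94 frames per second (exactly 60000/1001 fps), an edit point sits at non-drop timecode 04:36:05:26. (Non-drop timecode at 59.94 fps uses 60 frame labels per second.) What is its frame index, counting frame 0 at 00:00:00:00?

Total seconds to the label: (4 × 3600 + 36 × 60 + 5) = 16565.
Frame index = 16565 × 60 + 26 = 993926.

frame 993926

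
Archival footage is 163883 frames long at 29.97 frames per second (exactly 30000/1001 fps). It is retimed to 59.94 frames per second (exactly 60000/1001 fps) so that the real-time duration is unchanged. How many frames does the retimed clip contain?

Frames at target rate = 163883 × (60000/1001) / (30000/1001) = 327766.

327766 frames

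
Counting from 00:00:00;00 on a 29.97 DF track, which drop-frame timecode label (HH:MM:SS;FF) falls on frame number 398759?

Each 10-minute DF block holds 10 × 60 × 30 − 9 × 2 = 17982 frames. 398759 ÷ 17982 → 22 full blocks, remainder 3155.
Within the partial block the first minute is 1800 frames and each further minute 1798, so 1 further minute boundary passed. Total skipped labels = 18 × 22 + 2 × 1 = 398.
Non-drop label index = 398759 + 398 = 399157; at 30 labels/s that is 03:41:45:07, i.e. DF 03:41:45;07.

03:41:45;07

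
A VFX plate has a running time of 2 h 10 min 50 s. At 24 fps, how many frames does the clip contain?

188400 frames

2 h 10 min 50 s = 7850 s.
Frames = 7850 × 24 = 188400.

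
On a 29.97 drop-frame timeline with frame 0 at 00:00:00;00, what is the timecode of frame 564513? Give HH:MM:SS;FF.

05:13:55;27

Ten DF minutes hold 17982 frames, so frame 564513 lies in block 31 (frames 557442–575423) with 7071 frames into that block.
The block's first minute is 1800 frames and the rest 1798 each; 7071 frames reaches minute 3, so 31 × 18 + 3 × 2 = 564 labels have been skipped so far.
Adding those back, label number 564513 + 564 = 565077 at 30 labels/s is 18835 s + 27 f = 5 h 13 min 55 s frame 27, i.e. 05:13:55;27.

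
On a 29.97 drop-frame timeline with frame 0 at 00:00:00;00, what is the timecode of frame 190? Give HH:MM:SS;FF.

00:00:06;10

Ten DF minutes hold 17982 frames, so frame 190 lies in block 0 (frames 0–17981) with 190 frames into that block.
The block's first minute is 1800 frames and the rest 1798 each; 190 frames reaches minute 0, so 0 × 18 + 0 × 2 = 0 labels have been skipped so far.
Adding those back, label number 190 + 0 = 190 at 30 labels/s is 6 s + 10 f = 0 h 0 min 6 s frame 10, i.e. 00:00:06;10.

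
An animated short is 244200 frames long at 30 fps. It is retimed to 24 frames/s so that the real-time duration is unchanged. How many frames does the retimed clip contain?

195360 frames

Target frames = source frames × (target rate / source rate) = 244200 × (24)/(30) = 244200 × 4/5 = 195360.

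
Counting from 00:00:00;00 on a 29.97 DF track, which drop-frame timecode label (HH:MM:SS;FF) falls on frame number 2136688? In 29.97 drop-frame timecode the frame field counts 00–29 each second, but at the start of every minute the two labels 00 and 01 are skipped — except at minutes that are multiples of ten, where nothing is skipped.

19:48:14;08

Ten DF minutes hold 17982 frames, so frame 2136688 lies in block 118 (frames 2121876–2139857) with 14812 frames into that block.
The block's first minute is 1800 frames and the rest 1798 each; 14812 frames reaches minute 8, so 118 × 18 + 8 × 2 = 2140 labels have been skipped so far.
Adding those back, label number 2136688 + 2140 = 2138828 at 30 labels/s is 71294 s + 8 f = 19 h 48 min 14 s frame 8, i.e. 19:48:14;08.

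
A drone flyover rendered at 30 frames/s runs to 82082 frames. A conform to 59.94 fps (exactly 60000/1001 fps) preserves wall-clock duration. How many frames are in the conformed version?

Target frames = source frames × (target rate / source rate) = 82082 × (60000/1001)/(30) = 82082 × 2000/1001 = 164000.

164000 frames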